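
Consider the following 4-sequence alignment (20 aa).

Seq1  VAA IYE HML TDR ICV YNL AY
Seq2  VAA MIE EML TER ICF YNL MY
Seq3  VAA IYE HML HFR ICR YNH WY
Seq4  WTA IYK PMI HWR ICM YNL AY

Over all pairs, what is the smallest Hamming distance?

Pairwise Hamming distances:
  Seq1 vs Seq2: 6
  Seq1 vs Seq3: 5
  Seq1 vs Seq4: 8
  Seq2 vs Seq3: 8
  Seq2 vs Seq4: 11
  Seq3 vs Seq4: 9
The smallest is 5, between Seq1 and Seq3.

5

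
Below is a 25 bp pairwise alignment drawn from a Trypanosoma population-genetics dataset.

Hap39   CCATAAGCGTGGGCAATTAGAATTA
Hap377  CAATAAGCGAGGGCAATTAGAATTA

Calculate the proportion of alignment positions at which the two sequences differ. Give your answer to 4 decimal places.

The sequences differ at positions 2 (C/A), 10 (T/A).
There are 2 differences over 25 sites, so p = 2/25 = 0.0800.

0.0800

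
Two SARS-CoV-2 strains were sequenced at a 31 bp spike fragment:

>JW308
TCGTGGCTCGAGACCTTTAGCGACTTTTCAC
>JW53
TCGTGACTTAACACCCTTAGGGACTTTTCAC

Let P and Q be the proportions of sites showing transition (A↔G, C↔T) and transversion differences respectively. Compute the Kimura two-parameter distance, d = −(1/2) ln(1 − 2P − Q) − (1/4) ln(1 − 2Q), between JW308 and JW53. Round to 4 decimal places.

0.2293

Mismatches occur at site 6 (G/A, transition), site 9 (C/T, transition), site 10 (G/A, transition), site 12 (G/C, transversion), site 16 (T/C, transition), site 21 (C/G, transversion).
Of the 6 differences, 4 transitions and 2 transversions over 31 sites: P = 4/31 = 0.129032, Q = 2/31 = 0.064516.
d = −0.5·ln(0.677420) − 0.25·ln(0.870968) = −0.5·(-0.389464) − 0.25·(-0.138150) = 0.2293.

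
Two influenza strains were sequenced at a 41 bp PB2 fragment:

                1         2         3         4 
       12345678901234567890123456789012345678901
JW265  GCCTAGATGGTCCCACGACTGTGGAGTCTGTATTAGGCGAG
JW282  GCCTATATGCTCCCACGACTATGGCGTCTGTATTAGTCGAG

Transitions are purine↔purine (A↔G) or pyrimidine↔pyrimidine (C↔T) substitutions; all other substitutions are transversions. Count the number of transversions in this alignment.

4

Differing sites — 6:G/T (Tv); 10:G/C (Tv); 21:G/A (Ti); 25:A/C (Tv); 37:G/T (Tv).
Of the 5 differences, 1 transition and 4 transversions, so the answer is 4.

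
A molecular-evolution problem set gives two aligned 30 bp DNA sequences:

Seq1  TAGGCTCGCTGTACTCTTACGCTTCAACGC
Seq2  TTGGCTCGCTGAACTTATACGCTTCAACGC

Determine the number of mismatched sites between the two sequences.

4

The sequences differ at positions 2 (A/T), 12 (T/A), 16 (C/T), 17 (T/A).
That gives 4 mismatches out of 30 aligned sites, so the Hamming distance is 4.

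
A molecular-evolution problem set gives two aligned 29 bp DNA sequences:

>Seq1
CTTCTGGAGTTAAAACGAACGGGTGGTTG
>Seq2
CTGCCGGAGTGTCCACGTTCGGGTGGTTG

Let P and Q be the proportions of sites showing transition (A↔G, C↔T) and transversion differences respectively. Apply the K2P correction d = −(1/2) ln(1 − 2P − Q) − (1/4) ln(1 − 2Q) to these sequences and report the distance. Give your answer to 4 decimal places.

0.3506

Differing sites — 3:T/G (Tv); 5:T/C (Ti); 11:T/G (Tv); 12:A/T (Tv); 13:A/C (Tv); 14:A/C (Tv); 18:A/T (Tv); 19:A/T (Tv).
Of the 8 differences, 1 transition and 7 transversions over 29 sites: P = 1/29 = 0.034483, Q = 7/29 = 0.241379.
d = −0.5·ln(0.689655) − 0.25·ln(0.517242) = −0.5·(-0.371564) − 0.25·(-0.659244) = 0.3506.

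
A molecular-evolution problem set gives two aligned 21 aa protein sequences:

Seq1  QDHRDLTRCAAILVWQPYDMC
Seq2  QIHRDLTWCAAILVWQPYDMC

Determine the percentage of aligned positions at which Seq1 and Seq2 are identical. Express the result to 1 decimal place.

Mismatches occur at site 2 (D/I), site 8 (R/W).
19 of the 21 sites match, so the percent identity is 19/21 × 100 = 90.5%.

90.5%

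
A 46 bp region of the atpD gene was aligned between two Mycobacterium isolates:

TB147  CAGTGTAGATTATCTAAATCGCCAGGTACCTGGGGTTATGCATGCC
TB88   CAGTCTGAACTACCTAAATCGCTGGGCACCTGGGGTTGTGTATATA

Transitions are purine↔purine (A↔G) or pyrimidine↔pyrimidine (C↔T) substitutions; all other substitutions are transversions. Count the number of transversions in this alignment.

The sequences differ at positions 5 (G/C, transversion), 7 (A/G, transition), 8 (G/A, transition), 10 (T/C, transition), 13 (T/C, transition), 23 (C/T, transition), 24 (A/G, transition), 27 (T/C, transition), 38 (A/G, transition), 41 (C/T, transition), 44 (G/A, transition), 45 (C/T, transition), 46 (C/A, transversion).
Of the 13 differences, 11 transitions and 2 transversions, so the answer is 2.

2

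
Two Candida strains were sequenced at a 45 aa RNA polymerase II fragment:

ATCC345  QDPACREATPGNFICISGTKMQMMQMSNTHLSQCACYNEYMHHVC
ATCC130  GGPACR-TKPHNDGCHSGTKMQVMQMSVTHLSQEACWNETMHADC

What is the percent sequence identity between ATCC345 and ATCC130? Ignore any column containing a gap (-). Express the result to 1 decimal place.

65.9%

Excluding the 1 gap column leaves 44 comparable sites.
Differing sites — 1:Q/G; 2:D/G; 8:A/T; 9:T/K; 11:G/H; 13:F/D; 14:I/G; 16:I/H; 23:M/V; 28:N/V; 34:C/E; 37:Y/W; 40:Y/T; 43:H/A; 44:V/D.
29 of the 44 comparable sites match, so the percent identity is 29/44 × 100 = 65.9%.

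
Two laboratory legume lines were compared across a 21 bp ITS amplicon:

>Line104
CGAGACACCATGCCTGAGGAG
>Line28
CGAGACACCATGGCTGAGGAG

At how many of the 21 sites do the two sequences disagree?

1

A single mismatch occurs at site 13 (C→G).
That gives 1 mismatch out of 21 aligned sites, so the Hamming distance is 1.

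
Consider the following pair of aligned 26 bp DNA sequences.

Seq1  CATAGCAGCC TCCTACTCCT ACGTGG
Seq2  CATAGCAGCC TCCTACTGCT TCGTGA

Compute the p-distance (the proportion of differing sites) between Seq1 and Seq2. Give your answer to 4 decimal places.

0.1154

Mismatches occur at site 18 (C/G), site 21 (A/T), site 26 (G/A).
There are 3 differences over 26 sites, so p = 3/26 = 0.1154.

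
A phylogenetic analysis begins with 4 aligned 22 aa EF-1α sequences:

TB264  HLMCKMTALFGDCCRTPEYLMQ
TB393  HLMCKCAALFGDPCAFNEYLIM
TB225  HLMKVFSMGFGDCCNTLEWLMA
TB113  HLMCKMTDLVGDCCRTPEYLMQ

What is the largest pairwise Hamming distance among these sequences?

13

Pairwise Hamming distances:
  TB264 vs TB393: 8
  TB264 vs TB225: 10
  TB264 vs TB113: 2
  TB393 vs TB225: 13
  TB393 vs TB113: 10
  TB225 vs TB113: 11
The largest is 13, between TB393 and TB225.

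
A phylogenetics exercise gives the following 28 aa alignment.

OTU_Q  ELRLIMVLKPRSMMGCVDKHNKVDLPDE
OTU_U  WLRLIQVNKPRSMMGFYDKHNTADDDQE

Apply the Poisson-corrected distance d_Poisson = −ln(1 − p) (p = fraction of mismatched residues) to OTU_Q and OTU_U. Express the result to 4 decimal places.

Differing sites — 1:E/W; 6:M/Q; 8:L/N; 16:C/F; 17:V/Y; 22:K/T; 23:V/A; 25:L/D; 26:P/D; 27:D/Q.
p = 10/28 = 0.357143.
d = −ln(1 − 0.357143) = −ln(0.642857) = 0.4418.

0.4418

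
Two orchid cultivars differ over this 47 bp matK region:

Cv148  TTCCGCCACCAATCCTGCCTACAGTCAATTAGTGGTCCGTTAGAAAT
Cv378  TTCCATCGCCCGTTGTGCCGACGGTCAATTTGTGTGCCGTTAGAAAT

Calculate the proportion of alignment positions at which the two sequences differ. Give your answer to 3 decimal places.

Differing sites — 5:G/A; 6:C/T; 8:A/G; 11:A/C; 12:A/G; 14:C/T; 15:C/G; 20:T/G; 23:A/G; 31:A/T; 35:G/T; 36:T/G.
There are 12 differences over 47 sites, so p = 12/47 = 0.255.

0.255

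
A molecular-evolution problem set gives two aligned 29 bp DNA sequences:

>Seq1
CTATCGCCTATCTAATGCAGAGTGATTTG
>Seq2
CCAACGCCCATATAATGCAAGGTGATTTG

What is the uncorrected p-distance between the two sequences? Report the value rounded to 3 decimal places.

Differing sites — 2:T/C; 4:T/A; 9:T/C; 12:C/A; 20:G/A; 21:A/G.
There are 6 differences over 29 sites, so p = 6/29 = 0.207.

0.207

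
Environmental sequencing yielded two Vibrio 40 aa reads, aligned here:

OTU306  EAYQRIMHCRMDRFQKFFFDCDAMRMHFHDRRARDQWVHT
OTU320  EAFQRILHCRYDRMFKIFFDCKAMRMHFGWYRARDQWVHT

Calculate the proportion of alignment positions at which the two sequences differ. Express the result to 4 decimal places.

Mismatches occur at site 3 (Y/F), site 7 (M/L), site 11 (M/Y), site 14 (F/M), site 15 (Q/F), site 17 (F/I), site 22 (D/K), site 29 (H/G), site 30 (D/W), site 31 (R/Y).
There are 10 differences over 40 sites, so p = 10/40 = 0.2500.

0.2500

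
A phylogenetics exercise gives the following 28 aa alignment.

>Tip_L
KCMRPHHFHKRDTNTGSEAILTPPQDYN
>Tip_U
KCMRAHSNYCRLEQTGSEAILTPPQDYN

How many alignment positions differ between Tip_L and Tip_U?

8

Mismatches occur at site 5 (P/A), site 7 (H/S), site 8 (F/N), site 9 (H/Y), site 10 (K/C), site 12 (D/L), site 13 (T/E), site 14 (N/Q).
That gives 8 mismatches out of 28 aligned sites, so the Hamming distance is 8.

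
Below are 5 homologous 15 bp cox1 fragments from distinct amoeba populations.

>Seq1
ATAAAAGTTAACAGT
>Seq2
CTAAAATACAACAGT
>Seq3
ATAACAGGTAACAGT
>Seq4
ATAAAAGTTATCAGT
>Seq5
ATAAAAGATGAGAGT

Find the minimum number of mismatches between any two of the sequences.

Pairwise Hamming distances:
  Seq1 vs Seq2: 4
  Seq1 vs Seq3: 2
  Seq1 vs Seq4: 1
  Seq1 vs Seq5: 3
  Seq2 vs Seq3: 5
  Seq2 vs Seq4: 5
  Seq2 vs Seq5: 5
  Seq3 vs Seq4: 3
  Seq3 vs Seq5: 4
  Seq4 vs Seq5: 4
The smallest is 1, between Seq1 and Seq4.

1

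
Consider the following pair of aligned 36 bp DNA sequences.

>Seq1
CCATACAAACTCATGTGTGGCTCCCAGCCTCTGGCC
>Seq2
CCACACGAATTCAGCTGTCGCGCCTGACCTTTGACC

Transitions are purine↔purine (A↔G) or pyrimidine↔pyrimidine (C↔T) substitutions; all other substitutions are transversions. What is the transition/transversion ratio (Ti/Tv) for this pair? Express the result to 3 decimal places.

2.000

Mismatches occur at site 4 (T→C, transition), site 7 (A→G, transition), site 10 (C→T, transition), site 14 (T→G, transversion), site 15 (G→C, transversion), site 19 (G→C, transversion), site 22 (T→G, transversion), site 25 (C→T, transition), site 26 (A→G, transition), site 27 (G→A, transition), site 31 (C→T, transition), site 34 (G→A, transition).
Of the 12 differences, 8 transitions and 4 transversions, so Ti/Tv = 8/4 = 2.000.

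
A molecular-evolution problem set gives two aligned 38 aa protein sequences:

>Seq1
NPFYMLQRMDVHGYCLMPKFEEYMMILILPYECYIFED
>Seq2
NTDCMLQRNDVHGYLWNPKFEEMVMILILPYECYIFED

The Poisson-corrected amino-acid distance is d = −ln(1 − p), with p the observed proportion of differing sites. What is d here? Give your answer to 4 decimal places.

The sequences differ at positions 2 (P/T), 3 (F/D), 4 (Y/C), 9 (M/N), 15 (C/L), 16 (L/W), 17 (M/N), 23 (Y/M), 24 (M/V).
p = 9/38 = 0.236842.
d = −ln(1 − 0.236842) = −ln(0.763158) = 0.2703.

0.2703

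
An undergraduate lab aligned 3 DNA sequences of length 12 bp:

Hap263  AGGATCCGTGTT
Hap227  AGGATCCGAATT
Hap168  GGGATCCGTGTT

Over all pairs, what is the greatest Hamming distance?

3

Pairwise Hamming distances:
  Hap263 vs Hap227: 2
  Hap263 vs Hap168: 1
  Hap227 vs Hap168: 3
The largest is 3, between Hap227 and Hap168.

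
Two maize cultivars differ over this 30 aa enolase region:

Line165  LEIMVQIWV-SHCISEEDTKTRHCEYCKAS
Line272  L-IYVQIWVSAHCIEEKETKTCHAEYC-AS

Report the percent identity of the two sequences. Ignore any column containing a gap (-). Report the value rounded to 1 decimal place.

Excluding the 3 gap columns leaves 27 comparable sites.
Differing sites — 4:M/Y; 11:S/A; 15:S/E; 17:E/K; 18:D/E; 22:R/C; 24:C/A.
20 of the 27 comparable sites match, so the percent identity is 20/27 × 100 = 74.1%.

74.1%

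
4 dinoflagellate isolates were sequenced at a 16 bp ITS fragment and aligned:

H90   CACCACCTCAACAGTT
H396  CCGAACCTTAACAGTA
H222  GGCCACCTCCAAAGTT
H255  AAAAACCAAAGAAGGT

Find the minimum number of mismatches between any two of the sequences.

Pairwise Hamming distances:
  H90 vs H396: 5
  H90 vs H222: 4
  H90 vs H255: 8
  H396 vs H222: 8
  H396 vs H255: 9
  H222 vs H255: 9
The smallest is 4, between H90 and H222.

4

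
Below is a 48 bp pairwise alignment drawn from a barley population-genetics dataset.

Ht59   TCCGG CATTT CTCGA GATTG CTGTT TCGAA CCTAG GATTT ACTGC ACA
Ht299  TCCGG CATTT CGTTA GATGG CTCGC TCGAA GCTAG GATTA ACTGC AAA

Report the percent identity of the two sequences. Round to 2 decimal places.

79.17%

Differing sites — 12:T/G; 13:C/T; 14:G/T; 19:T/G; 23:G/C; 24:T/G; 25:T/C; 31:C/G; 40:T/A; 47:C/A.
38 of the 48 sites match, so the percent identity is 38/48 × 100 = 79.17%.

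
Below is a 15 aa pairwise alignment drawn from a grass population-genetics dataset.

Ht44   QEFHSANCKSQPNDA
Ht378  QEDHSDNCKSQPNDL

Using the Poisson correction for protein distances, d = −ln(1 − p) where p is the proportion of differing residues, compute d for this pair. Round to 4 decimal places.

0.2231

The sequences differ at positions 3 (F/D), 6 (A/D), 15 (A/L).
p = 3/15 = 0.200000.
d = −ln(1 − 0.200000) = −ln(0.800000) = 0.2231.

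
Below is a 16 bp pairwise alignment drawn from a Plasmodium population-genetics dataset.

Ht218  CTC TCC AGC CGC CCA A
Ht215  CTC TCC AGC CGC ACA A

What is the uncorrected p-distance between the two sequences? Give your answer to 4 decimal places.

A single mismatch occurs at site 13 (C↔A).
There are 1 differences over 16 sites, so p = 1/16 = 0.0625.

0.0625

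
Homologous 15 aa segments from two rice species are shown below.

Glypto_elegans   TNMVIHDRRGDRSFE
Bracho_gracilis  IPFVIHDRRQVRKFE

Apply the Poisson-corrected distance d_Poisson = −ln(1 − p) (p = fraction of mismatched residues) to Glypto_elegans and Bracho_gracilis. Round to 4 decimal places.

The sequences differ at positions 1 (T/I), 2 (N/P), 3 (M/F), 10 (G/Q), 11 (D/V), 13 (S/K).
p = 6/15 = 0.400000.
d = −ln(1 − 0.400000) = −ln(0.600000) = 0.5108.

0.5108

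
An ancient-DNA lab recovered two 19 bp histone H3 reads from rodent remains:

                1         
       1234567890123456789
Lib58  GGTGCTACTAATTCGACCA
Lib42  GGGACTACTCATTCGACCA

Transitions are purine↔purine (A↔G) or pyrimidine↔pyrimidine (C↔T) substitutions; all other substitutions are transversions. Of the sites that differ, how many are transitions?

1

Differing sites — 3:T/G (Tv); 4:G/A (Ti); 10:A/C (Tv).
Of the 3 differences, 1 transition and 2 transversions, so the answer is 1.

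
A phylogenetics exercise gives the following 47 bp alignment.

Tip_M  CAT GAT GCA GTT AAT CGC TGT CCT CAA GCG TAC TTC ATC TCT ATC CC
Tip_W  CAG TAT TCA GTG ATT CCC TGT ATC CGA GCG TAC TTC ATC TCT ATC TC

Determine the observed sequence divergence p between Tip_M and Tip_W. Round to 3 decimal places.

Differing sites — 3:T/G; 4:G/T; 7:G/T; 12:T/G; 14:A/T; 17:G/C; 22:C/A; 23:C/T; 24:T/C; 26:A/G; 46:C/T.
There are 11 differences over 47 sites, so p = 11/47 = 0.234.

0.234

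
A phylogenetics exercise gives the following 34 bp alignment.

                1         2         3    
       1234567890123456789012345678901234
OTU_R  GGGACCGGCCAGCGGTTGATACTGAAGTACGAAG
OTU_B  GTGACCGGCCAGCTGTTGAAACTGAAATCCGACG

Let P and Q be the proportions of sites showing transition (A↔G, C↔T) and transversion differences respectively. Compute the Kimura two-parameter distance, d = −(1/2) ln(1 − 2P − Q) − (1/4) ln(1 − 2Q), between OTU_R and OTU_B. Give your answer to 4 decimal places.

0.2023

The sequences differ at positions 2 (G/T, transversion), 14 (G/T, transversion), 20 (T/A, transversion), 27 (G/A, transition), 29 (A/C, transversion), 33 (A/C, transversion).
Of the 6 differences, 1 transition and 5 transversions over 34 sites: P = 1/34 = 0.029412, Q = 5/34 = 0.147059.
d = −0.5·ln(0.794117) − 0.25·ln(0.705882) = −0.5·(-0.230524) − 0.25·(-0.348307) = 0.2023.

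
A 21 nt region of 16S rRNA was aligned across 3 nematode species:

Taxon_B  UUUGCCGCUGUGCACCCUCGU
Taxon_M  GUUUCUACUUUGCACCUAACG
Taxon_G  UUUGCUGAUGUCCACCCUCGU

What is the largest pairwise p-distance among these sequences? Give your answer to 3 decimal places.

Pairwise Hamming distances:
  Taxon_B vs Taxon_M: 10
  Taxon_B vs Taxon_G: 3
  Taxon_M vs Taxon_G: 11
The largest is 11 mismatches, between Taxon_M and Taxon_G; p = 11/21 = 0.524.

0.524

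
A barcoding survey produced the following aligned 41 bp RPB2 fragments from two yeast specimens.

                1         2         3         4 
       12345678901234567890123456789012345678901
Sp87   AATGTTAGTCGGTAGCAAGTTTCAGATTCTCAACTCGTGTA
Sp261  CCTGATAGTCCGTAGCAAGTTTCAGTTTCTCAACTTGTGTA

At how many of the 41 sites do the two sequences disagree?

6

Differing sites — 1:A/C; 2:A/C; 5:T/A; 11:G/C; 26:A/T; 36:C/T.
That gives 6 mismatches out of 41 aligned sites, so the Hamming distance is 6.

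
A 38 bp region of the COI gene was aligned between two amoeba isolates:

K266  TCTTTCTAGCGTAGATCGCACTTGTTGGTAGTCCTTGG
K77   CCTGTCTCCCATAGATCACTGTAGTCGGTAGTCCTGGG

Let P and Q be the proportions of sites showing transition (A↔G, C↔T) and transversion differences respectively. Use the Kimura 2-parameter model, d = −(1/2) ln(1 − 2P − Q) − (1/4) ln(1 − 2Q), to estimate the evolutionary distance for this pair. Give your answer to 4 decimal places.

0.3659

Mismatches occur at site 1 (T/C, transition), site 4 (T/G, transversion), site 8 (A/C, transversion), site 9 (G/C, transversion), site 11 (G/A, transition), site 18 (G/A, transition), site 20 (A/T, transversion), site 21 (C/G, transversion), site 23 (T/A, transversion), site 26 (T/C, transition), site 36 (T/G, transversion).
Of the 11 differences, 4 transitions and 7 transversions over 38 sites: P = 4/38 = 0.105263, Q = 7/38 = 0.184211.
d = −0.5·ln(0.605263) − 0.25·ln(0.631578) = −0.5·(-0.502092) − 0.25·(-0.459534) = 0.3659.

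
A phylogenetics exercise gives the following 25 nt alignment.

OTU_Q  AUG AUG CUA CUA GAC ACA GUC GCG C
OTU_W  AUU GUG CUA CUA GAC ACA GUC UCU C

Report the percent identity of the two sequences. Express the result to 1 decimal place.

84.0%

Differing sites — 3:G/U; 4:A/G; 22:G/U; 24:G/U.
21 of the 25 sites match, so the percent identity is 21/25 × 100 = 84.0%.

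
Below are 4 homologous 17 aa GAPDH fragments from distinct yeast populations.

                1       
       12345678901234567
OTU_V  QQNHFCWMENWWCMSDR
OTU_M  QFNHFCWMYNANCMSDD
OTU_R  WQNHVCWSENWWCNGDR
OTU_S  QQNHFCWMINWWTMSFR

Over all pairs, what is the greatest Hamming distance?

Pairwise Hamming distances:
  OTU_V vs OTU_M: 5
  OTU_V vs OTU_R: 5
  OTU_V vs OTU_S: 3
  OTU_M vs OTU_R: 10
  OTU_M vs OTU_S: 7
  OTU_R vs OTU_S: 8
The largest is 10, between OTU_M and OTU_R.

10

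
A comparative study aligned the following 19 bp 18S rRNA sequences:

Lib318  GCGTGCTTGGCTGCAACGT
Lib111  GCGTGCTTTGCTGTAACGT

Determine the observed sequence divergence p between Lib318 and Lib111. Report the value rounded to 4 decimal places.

0.1053

Differing sites — 9:G/T; 14:C/T.
There are 2 differences over 19 sites, so p = 2/19 = 0.1053.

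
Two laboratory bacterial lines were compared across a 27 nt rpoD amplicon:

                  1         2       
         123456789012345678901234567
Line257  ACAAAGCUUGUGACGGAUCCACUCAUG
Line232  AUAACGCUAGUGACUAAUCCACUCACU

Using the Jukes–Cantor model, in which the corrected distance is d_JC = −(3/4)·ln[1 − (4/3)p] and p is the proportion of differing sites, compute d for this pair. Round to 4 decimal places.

0.3181

Mismatches occur at site 2 (C/U), site 5 (A/C), site 9 (U/A), site 15 (G/U), site 16 (G/A), site 26 (U/C), site 27 (G/U).
p = 7/27 = 0.259259.
d = −0.75 · ln(1 − (4/3)·0.259259) = −0.75 · ln(0.654321) = −0.75 · (-0.424157) = 0.3181.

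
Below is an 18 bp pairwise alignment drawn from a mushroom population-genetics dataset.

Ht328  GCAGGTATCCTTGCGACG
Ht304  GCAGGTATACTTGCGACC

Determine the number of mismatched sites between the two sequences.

Differing sites — 9:C/A; 18:G/C.
That gives 2 mismatches out of 18 aligned sites, so the Hamming distance is 2.

2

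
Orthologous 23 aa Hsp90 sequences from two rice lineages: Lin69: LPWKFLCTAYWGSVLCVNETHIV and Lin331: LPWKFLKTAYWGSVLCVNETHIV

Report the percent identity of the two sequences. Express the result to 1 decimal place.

95.7%

A single mismatch occurs at site 7 (C↔K).
22 of the 23 sites match, so the percent identity is 22/23 × 100 = 95.7%.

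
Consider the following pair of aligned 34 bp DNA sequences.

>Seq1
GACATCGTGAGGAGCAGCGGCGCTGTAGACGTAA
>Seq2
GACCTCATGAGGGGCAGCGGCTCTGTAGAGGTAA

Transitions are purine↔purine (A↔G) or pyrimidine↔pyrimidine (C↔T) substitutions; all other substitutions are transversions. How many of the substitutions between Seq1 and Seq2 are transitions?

Mismatches occur at site 4 (A→C, transversion), site 7 (G→A, transition), site 13 (A→G, transition), site 22 (G→T, transversion), site 30 (C→G, transversion).
Of the 5 differences, 2 transitions and 3 transversions, so the answer is 2.

2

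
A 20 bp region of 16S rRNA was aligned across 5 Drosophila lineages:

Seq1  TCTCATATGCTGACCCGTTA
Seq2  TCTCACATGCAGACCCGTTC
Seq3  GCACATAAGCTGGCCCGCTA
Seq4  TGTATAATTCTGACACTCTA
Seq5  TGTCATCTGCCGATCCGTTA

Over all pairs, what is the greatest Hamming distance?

11

Pairwise Hamming distances:
  Seq1 vs Seq2: 3
  Seq1 vs Seq3: 5
  Seq1 vs Seq4: 8
  Seq1 vs Seq5: 4
  Seq2 vs Seq3: 8
  Seq2 vs Seq4: 10
  Seq2 vs Seq5: 6
  Seq3 vs Seq4: 11
  Seq3 vs Seq5: 9
  Seq4 vs Seq5: 10
The largest is 11, between Seq3 and Seq4.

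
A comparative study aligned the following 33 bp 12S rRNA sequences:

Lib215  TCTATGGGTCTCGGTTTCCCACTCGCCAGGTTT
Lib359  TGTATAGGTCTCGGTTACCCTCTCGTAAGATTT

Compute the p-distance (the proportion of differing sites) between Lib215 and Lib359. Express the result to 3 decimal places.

Mismatches occur at site 2 (C↔G), site 6 (G↔A), site 17 (T↔A), site 21 (A↔T), site 26 (C↔T), site 27 (C↔A), site 30 (G↔A).
There are 7 differences over 33 sites, so p = 7/33 = 0.212.

0.212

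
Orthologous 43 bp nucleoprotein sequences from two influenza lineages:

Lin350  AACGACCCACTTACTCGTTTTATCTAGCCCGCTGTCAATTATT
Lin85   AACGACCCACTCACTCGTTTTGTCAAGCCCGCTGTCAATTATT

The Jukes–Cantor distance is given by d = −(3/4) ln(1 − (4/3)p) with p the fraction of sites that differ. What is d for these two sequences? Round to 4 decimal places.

0.0732

Mismatches occur at site 12 (T/C), site 22 (A/G), site 25 (T/A).
p = 3/43 = 0.069767.
d = −0.75 · ln(1 − (4/3)·0.069767) = −0.75 · ln(0.906977) = −0.75 · (-0.097638) = 0.0732.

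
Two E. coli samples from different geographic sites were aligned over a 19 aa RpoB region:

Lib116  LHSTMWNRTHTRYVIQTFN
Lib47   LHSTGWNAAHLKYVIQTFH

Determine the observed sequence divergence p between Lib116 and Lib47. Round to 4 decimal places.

0.3158

Differing sites — 5:M/G; 8:R/A; 9:T/A; 11:T/L; 12:R/K; 19:N/H.
There are 6 differences over 19 sites, so p = 6/19 = 0.3158.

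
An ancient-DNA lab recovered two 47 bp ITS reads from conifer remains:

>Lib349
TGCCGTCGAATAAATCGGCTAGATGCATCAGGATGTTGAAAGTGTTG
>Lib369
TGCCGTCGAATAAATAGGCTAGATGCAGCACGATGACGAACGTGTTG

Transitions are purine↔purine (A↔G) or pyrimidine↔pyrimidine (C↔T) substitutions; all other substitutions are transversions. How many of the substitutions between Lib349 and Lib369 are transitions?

1

The sequences differ at positions 16 (C/A, transversion), 28 (T/G, transversion), 31 (G/C, transversion), 36 (T/A, transversion), 37 (T/C, transition), 41 (A/C, transversion).
Of the 6 differences, 1 transition and 5 transversions, so the answer is 1.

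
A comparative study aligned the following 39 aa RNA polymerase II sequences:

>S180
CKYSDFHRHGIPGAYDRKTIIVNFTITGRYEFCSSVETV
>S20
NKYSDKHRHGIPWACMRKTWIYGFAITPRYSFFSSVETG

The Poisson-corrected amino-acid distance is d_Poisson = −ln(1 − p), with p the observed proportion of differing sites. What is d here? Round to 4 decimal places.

0.4055

The sequences differ at positions 1 (C/N), 6 (F/K), 13 (G/W), 15 (Y/C), 16 (D/M), 20 (I/W), 22 (V/Y), 23 (N/G), 25 (T/A), 28 (G/P), 31 (E/S), 33 (C/F), 39 (V/G).
p = 13/39 = 0.333333.
d = −ln(1 − 0.333333) = −ln(0.666667) = 0.4055.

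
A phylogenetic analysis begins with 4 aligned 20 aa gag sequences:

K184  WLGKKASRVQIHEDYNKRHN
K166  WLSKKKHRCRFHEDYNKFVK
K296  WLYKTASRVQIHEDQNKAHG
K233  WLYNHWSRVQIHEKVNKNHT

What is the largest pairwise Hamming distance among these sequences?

13

Pairwise Hamming distances:
  K184 vs K166: 9
  K184 vs K296: 5
  K184 vs K233: 8
  K166 vs K296: 11
  K166 vs K233: 13
  K296 vs K233: 7
The largest is 13, between K166 and K233.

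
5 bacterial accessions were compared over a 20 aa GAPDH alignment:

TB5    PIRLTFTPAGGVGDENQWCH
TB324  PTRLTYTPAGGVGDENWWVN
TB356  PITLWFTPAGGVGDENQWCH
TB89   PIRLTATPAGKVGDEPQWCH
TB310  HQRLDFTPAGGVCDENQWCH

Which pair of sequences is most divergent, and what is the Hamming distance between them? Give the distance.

Pairwise Hamming distances:
  TB5 vs TB324: 5
  TB5 vs TB356: 2
  TB5 vs TB89: 3
  TB5 vs TB310: 4
  TB324 vs TB356: 7
  TB324 vs TB89: 7
  TB324 vs TB310: 8
  TB356 vs TB89: 5
  TB356 vs TB310: 5
  TB89 vs TB310: 7
The largest is 8, between TB324 and TB310.

8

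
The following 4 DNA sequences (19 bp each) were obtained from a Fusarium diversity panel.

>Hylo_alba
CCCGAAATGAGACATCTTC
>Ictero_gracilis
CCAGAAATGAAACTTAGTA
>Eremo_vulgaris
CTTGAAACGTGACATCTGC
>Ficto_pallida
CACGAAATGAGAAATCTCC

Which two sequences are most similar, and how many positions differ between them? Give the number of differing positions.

3

Pairwise Hamming distances:
  Hylo_alba vs Ictero_gracilis: 6
  Hylo_alba vs Eremo_vulgaris: 5
  Hylo_alba vs Ficto_pallida: 3
  Ictero_gracilis vs Eremo_vulgaris: 10
  Ictero_gracilis vs Ficto_pallida: 9
  Eremo_vulgaris vs Ficto_pallida: 6
The smallest is 3, between Hylo_alba and Ficto_pallida.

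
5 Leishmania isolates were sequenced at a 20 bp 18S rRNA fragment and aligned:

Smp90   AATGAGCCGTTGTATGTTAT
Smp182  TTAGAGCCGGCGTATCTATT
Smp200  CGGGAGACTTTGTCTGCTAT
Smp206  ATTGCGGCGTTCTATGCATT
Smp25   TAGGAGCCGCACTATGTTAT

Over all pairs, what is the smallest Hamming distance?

Pairwise Hamming distances:
  Smp90 vs Smp182: 8
  Smp90 vs Smp200: 7
  Smp90 vs Smp206: 7
  Smp90 vs Smp25: 5
  Smp182 vs Smp200: 12
  Smp182 vs Smp206: 9
  Smp182 vs Smp25: 8
  Smp200 vs Smp206: 10
  Smp200 vs Smp25: 9
  Smp206 vs Smp25: 10
The smallest is 5, between Smp90 and Smp25.

5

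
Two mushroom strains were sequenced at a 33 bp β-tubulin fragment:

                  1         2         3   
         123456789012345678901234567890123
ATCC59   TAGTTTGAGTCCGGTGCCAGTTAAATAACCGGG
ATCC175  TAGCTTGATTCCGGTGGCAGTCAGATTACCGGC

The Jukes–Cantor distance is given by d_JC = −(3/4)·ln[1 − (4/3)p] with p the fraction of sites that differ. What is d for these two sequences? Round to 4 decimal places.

The sequences differ at positions 4 (T/C), 9 (G/T), 17 (C/G), 22 (T/C), 24 (A/G), 27 (A/T), 33 (G/C).
p = 7/33 = 0.212121.
d = −0.75 · ln(1 − (4/3)·0.212121) = −0.75 · ln(0.717172) = −0.75 · (-0.332440) = 0.2493.

0.2493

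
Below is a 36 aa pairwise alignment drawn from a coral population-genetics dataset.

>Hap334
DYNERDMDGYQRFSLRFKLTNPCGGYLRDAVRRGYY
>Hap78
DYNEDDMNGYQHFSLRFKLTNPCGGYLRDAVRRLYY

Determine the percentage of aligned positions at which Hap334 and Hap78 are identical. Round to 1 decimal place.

88.9%

The sequences differ at positions 5 (R/D), 8 (D/N), 12 (R/H), 34 (G/L).
32 of the 36 sites match, so the percent identity is 32/36 × 100 = 88.9%.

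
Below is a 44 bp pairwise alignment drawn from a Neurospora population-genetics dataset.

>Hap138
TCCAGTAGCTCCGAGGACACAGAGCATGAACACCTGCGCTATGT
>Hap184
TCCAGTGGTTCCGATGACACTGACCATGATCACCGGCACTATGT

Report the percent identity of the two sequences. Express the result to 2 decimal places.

Differing sites — 7:A/G; 9:C/T; 15:G/T; 21:A/T; 24:G/C; 30:A/T; 35:T/G; 38:G/A.
36 of the 44 sites match, so the percent identity is 36/44 × 100 = 81.82%.

81.82%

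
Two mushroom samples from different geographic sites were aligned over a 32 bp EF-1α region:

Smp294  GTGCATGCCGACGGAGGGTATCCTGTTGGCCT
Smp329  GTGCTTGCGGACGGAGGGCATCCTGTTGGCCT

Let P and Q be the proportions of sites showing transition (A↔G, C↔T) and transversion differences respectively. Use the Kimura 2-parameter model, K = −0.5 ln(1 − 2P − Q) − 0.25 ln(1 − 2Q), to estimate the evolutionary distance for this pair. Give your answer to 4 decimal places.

Differing sites — 5:A/T (Tv); 9:C/G (Tv); 19:T/C (Ti).
Of the 3 differences, 1 transition and 2 transversions over 32 sites: P = 1/32 = 0.031250, Q = 2/32 = 0.062500.
d = −0.5·ln(0.875000) − 0.25·ln(0.875000) = −0.5·(-0.133531) − 0.25·(-0.133531) = 0.1001.

0.1001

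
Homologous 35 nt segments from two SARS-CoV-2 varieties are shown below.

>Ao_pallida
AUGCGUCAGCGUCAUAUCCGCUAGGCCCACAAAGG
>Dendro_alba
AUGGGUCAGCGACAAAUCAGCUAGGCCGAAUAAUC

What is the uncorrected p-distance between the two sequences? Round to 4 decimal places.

The sequences differ at positions 4 (C/G), 12 (U/A), 15 (U/A), 19 (C/A), 28 (C/G), 30 (C/A), 31 (A/U), 34 (G/U), 35 (G/C).
There are 9 differences over 35 sites, so p = 9/35 = 0.2571.

0.2571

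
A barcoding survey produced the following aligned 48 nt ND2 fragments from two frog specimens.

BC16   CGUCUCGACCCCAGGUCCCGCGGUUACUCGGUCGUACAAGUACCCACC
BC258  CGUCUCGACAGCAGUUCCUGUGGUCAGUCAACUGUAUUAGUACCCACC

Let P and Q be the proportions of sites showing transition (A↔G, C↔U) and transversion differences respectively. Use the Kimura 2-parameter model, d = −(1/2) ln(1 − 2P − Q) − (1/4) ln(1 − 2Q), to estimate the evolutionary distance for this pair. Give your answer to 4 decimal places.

The sequences differ at positions 10 (C/A, transversion), 11 (C/G, transversion), 15 (G/U, transversion), 19 (C/U, transition), 21 (C/U, transition), 25 (U/C, transition), 27 (C/G, transversion), 30 (G/A, transition), 31 (G/A, transition), 32 (U/C, transition), 33 (C/U, transition), 37 (C/U, transition), 38 (A/U, transversion).
Of the 13 differences, 8 transitions and 5 transversions over 48 sites: P = 8/48 = 0.166667, Q = 5/48 = 0.104167.
d = −0.5·ln(0.562499) − 0.25·ln(0.791666) = −0.5·(-0.575366) − 0.25·(-0.233616) = 0.3461.

0.3461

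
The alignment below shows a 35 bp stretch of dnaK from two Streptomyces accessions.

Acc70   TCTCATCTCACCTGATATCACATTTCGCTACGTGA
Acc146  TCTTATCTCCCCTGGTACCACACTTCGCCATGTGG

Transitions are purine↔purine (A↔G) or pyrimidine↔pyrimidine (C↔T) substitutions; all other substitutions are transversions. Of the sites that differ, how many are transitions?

Mismatches occur at site 4 (C↔T, transition), site 10 (A↔C, transversion), site 15 (A↔G, transition), site 18 (T↔C, transition), site 23 (T↔C, transition), site 29 (T↔C, transition), site 31 (C↔T, transition), site 35 (A↔G, transition).
Of the 8 differences, 7 transitions and 1 transversion, so the answer is 7.

7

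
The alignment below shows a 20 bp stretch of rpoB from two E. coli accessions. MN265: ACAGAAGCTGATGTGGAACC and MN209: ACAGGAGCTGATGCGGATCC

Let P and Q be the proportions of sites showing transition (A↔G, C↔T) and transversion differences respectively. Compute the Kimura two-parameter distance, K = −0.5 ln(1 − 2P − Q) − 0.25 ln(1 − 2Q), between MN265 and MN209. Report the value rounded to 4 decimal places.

The sequences differ at positions 5 (A/G, transition), 14 (T/C, transition), 18 (A/T, transversion).
Of the 3 differences, 2 transitions and 1 transversion over 20 sites: P = 2/20 = 0.100000, Q = 1/20 = 0.050000.
d = −0.5·ln(0.750000) − 0.25·ln(0.900000) = −0.5·(-0.287682) − 0.25·(-0.105361) = 0.1702.

0.1702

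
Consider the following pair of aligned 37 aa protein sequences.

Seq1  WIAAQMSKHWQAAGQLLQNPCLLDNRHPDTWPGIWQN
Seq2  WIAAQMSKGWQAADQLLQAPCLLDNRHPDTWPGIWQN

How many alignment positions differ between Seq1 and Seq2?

3

The sequences differ at positions 9 (H/G), 14 (G/D), 19 (N/A).
That gives 3 mismatches out of 37 aligned sites, so the Hamming distance is 3.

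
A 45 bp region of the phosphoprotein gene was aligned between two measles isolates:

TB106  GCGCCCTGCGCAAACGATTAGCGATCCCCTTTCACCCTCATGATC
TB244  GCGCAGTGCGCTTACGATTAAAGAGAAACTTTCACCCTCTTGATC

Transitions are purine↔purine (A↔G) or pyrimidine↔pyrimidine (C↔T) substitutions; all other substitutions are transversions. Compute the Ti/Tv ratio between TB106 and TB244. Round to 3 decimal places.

0.100

Mismatches occur at site 5 (C→A, transversion), site 6 (C→G, transversion), site 12 (A→T, transversion), site 13 (A→T, transversion), site 21 (G→A, transition), site 22 (C→A, transversion), site 25 (T→G, transversion), site 26 (C→A, transversion), site 27 (C→A, transversion), site 28 (C→A, transversion), site 40 (A→T, transversion).
Of the 11 differences, 1 transition and 10 transversions, so Ti/Tv = 1/10 = 0.100.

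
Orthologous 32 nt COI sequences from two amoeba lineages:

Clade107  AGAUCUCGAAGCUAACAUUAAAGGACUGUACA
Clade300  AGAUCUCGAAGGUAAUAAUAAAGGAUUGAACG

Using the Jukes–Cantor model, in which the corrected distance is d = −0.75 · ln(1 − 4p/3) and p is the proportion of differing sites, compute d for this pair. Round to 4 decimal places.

0.2158

Mismatches occur at site 12 (C→G), site 16 (C→U), site 18 (U→A), site 26 (C→U), site 29 (U→A), site 32 (A→G).
p = 6/32 = 0.187500.
d = −0.75 · ln(1 − (4/3)·0.187500) = −0.75 · ln(0.750000) = −0.75 · (-0.287682) = 0.2158.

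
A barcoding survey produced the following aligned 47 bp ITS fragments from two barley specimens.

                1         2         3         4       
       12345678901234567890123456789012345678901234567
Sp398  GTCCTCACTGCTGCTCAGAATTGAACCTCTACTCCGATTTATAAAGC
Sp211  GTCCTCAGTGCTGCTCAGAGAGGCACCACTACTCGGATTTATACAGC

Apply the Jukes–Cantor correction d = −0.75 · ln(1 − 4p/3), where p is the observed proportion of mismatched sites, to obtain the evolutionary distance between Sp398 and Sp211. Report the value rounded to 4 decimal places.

0.1931

Differing sites — 8:C/G; 20:A/G; 21:T/A; 22:T/G; 24:A/C; 28:T/A; 35:C/G; 44:A/C.
p = 8/47 = 0.170213.
d = −0.75 · ln(1 − (4/3)·0.170213) = −0.75 · ln(0.773049) = −0.75 · (-0.257413) = 0.1931.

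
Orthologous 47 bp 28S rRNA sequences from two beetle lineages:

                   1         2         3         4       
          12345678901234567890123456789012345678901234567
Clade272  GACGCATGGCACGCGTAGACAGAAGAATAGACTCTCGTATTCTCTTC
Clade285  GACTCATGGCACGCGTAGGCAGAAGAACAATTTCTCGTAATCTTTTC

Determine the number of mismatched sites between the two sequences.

8

Mismatches occur at site 4 (G/T), site 19 (A/G), site 28 (T/C), site 30 (G/A), site 31 (A/T), site 32 (C/T), site 40 (T/A), site 44 (C/T).
That gives 8 mismatches out of 47 aligned sites, so the Hamming distance is 8.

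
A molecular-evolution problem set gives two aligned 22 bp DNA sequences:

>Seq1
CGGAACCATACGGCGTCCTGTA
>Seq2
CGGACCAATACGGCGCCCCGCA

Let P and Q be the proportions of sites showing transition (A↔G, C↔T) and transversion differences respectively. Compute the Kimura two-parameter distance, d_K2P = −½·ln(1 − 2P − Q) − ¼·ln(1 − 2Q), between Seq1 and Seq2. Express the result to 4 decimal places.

0.2762

Mismatches occur at site 5 (A/C, transversion), site 7 (C/A, transversion), site 16 (T/C, transition), site 19 (T/C, transition), site 21 (T/C, transition).
Of the 5 differences, 3 transitions and 2 transversions over 22 sites: P = 3/22 = 0.136364, Q = 2/22 = 0.090909.
d = −0.5·ln(0.636363) − 0.25·ln(0.818182) = −0.5·(-0.451986) − 0.25·(-0.200670) = 0.2762.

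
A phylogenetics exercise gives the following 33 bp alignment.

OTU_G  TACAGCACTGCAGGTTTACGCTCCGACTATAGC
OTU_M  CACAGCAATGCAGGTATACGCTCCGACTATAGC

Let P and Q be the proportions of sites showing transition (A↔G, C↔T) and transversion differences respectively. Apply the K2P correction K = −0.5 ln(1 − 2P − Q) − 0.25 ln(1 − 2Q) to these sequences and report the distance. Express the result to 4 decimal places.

0.0969

The sequences differ at positions 1 (T/C, transition), 8 (C/A, transversion), 16 (T/A, transversion).
Of the 3 differences, 1 transition and 2 transversions over 33 sites: P = 1/33 = 0.030303, Q = 2/33 = 0.060606.
d = −0.5·ln(0.878788) − 0.25·ln(0.878788) = −0.5·(-0.129212) − 0.25·(-0.129212) = 0.0969.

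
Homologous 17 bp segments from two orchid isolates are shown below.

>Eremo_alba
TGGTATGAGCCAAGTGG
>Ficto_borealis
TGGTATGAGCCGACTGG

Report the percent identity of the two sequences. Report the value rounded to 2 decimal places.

The sequences differ at positions 12 (A/G), 14 (G/C).
15 of the 17 sites match, so the percent identity is 15/17 × 100 = 88.24%.

88.24%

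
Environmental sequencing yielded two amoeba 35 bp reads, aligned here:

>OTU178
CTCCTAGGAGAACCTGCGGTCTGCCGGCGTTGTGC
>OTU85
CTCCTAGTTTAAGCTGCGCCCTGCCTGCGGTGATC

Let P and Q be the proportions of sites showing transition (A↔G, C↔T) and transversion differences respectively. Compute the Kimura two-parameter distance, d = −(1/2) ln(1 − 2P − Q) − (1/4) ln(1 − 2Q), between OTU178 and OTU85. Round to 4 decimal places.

Mismatches occur at site 8 (G↔T, transversion), site 9 (A↔T, transversion), site 10 (G↔T, transversion), site 13 (C↔G, transversion), site 19 (G↔C, transversion), site 20 (T↔C, transition), site 26 (G↔T, transversion), site 30 (T↔G, transversion), site 33 (T↔A, transversion), site 34 (G↔T, transversion).
Of the 10 differences, 1 transition and 9 transversions over 35 sites: P = 1/35 = 0.028571, Q = 9/35 = 0.257143.
d = −0.5·ln(0.685715) − 0.25·ln(0.485714) = −0.5·(-0.377293) − 0.25·(-0.722135) = 0.3692.

0.3692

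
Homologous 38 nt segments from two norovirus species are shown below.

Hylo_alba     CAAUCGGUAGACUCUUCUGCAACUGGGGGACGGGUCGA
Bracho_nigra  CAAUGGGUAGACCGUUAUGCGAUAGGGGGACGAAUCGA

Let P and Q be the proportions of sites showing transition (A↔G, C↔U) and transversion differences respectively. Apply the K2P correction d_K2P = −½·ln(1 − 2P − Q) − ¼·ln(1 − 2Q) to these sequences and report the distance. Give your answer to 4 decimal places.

Mismatches occur at site 5 (C/G, transversion), site 13 (U/C, transition), site 14 (C/G, transversion), site 17 (C/A, transversion), site 21 (A/G, transition), site 23 (C/U, transition), site 24 (U/A, transversion), site 33 (G/A, transition), site 34 (G/A, transition).
Of the 9 differences, 5 transitions and 4 transversions over 38 sites: P = 5/38 = 0.131579, Q = 4/38 = 0.105263.
d = −0.5·ln(0.631579) − 0.25·ln(0.789474) = −0.5·(-0.459532) − 0.25·(-0.236388) = 0.2889.

0.2889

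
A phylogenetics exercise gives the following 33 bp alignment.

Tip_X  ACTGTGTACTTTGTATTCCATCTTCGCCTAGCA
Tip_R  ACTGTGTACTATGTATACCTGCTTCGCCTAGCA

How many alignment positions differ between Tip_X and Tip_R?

Differing sites — 11:T/A; 17:T/A; 20:A/T; 21:T/G.
That gives 4 mismatches out of 33 aligned sites, so the Hamming distance is 4.

4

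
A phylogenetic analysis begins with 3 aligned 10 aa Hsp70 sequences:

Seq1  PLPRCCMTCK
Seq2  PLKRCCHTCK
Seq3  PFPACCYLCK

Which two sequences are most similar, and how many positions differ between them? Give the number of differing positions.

2

Pairwise Hamming distances:
  Seq1 vs Seq2: 2
  Seq1 vs Seq3: 4
  Seq2 vs Seq3: 5
The smallest is 2, between Seq1 and Seq2.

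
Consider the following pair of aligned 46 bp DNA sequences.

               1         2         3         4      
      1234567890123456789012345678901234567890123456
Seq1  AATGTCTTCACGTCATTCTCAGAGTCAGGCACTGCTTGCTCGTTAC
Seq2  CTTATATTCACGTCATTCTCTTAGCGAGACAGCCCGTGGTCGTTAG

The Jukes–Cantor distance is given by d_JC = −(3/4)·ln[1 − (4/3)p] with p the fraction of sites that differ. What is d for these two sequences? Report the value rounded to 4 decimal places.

0.4279

The sequences differ at positions 1 (A/C), 2 (A/T), 4 (G/A), 6 (C/A), 21 (A/T), 22 (G/T), 25 (T/C), 26 (C/G), 29 (G/A), 32 (C/G), 33 (T/C), 34 (G/C), 36 (T/G), 39 (C/G), 46 (C/G).
p = 15/46 = 0.326087.
d = −0.75 · ln(1 − (4/3)·0.326087) = −0.75 · ln(0.565217) = −0.75 · (-0.570546) = 0.4279.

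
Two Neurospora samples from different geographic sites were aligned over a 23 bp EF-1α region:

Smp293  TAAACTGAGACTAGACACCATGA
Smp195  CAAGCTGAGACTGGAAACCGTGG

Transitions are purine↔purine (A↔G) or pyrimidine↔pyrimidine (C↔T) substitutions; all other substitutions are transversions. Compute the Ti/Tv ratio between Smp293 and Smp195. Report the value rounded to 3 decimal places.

Differing sites — 1:T/C (Ti); 4:A/G (Ti); 13:A/G (Ti); 16:C/A (Tv); 20:A/G (Ti); 23:A/G (Ti).
Of the 6 differences, 5 transitions and 1 transversion, so Ti/Tv = 5/1 = 5.000.

5.000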